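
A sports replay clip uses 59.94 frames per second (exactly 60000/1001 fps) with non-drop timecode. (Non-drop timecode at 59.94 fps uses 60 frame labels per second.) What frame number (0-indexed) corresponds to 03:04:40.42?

Total seconds to the label: (3 × 3600 + 4 × 60 + 40) = 11080.
Frame index = 11080 × 60 + 42 = 664842.

664842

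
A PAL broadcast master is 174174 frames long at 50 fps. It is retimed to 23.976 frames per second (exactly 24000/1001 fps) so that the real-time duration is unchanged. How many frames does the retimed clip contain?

Target frames = source frames × (target rate / source rate) = 174174 × (24000/1001)/(50) = 174174 × 480/1001 = 83520.

83520 frames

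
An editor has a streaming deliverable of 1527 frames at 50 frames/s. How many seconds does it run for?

30.54 seconds

Running time = 1527 / (50) = 30.54 s.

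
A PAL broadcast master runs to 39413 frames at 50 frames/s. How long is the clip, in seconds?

Running time = 39413 / (50) = 788.26 s.

788.26 seconds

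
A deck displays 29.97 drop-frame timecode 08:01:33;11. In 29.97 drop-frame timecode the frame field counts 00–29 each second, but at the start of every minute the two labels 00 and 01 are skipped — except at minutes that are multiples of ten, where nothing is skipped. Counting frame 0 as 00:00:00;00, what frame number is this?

865935

As if non-drop at 30 labels/s: (8 × 3600 + 1 × 60 + 33) × 30 + 11 = 866801.
Minute boundaries passed: 481; those not divisible by 10: 481 − 48 = 433; dropped labels = 2 × 433 = 866.
Actual frame index = 866801 − 866 = 865935.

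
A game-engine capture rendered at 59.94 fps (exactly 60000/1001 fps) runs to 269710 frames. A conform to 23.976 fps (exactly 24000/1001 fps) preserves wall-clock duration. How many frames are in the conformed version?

Target frames = source frames × (target rate / source rate) = 269710 × (24000/1001)/(60000/1001) = 269710 × 2/5 = 107884.

107884 frames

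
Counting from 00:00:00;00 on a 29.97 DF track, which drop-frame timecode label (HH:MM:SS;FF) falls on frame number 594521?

05:30:37;05

Ten DF minutes hold 17982 frames, so frame 594521 lies in block 33 (frames 593406–611387) with 1115 frames into that block.
The block's first minute is 1800 frames and the rest 1798 each; 1115 frames reaches minute 0, so 33 × 18 + 0 × 2 = 594 labels have been skipped so far.
Adding those back, label number 594521 + 594 = 595115 at 30 labels/s is 19837 s + 5 f = 5 h 30 min 37 s frame 5, i.e. 05:30:37;05.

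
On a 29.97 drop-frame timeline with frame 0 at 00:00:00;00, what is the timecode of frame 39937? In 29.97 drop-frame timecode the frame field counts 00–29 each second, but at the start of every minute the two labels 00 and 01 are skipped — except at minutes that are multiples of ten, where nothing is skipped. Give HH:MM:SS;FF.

Each 10-minute DF block holds 10 × 60 × 30 − 9 × 2 = 17982 frames. 39937 ÷ 17982 → 2 full blocks, remainder 3973.
Within the partial block the first minute is 1800 frames and each further minute 1798, so 2 further minute boundaries passed. Total skipped labels = 18 × 2 + 2 × 2 = 40.
Non-drop label index = 39937 + 40 = 39977; at 30 labels/s that is 00:22:12:17, i.e. DF 00:22:12;17.

00:22:12;17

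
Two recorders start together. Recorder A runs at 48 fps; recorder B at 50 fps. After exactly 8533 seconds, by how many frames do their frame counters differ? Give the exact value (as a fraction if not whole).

A emits 48 × 8533 = 409584 frames; B emits 50 × 8533 = 426650.
Difference = 17066 frames; B is ahead of A.

17066 frames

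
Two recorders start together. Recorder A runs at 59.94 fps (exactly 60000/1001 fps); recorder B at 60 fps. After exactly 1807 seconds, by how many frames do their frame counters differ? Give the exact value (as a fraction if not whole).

8340/77 frames

A emits 60000/1001 × 1807 = 8340000/77 frames; B emits 60 × 1807 = 108420.
Difference = 8340/77 frames (≈ 108.3117); B is ahead of A.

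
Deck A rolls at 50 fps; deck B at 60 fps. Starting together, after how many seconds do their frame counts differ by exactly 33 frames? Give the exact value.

The gap grows by |60 − 50| = 10 frames per second.
Time for a 33-frame gap: 33 ÷ (10) = 3.3 s.

3.3 seconds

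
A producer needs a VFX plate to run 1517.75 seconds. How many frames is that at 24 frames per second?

Frames = 1517.75 × 24 = 36426.

36426 frames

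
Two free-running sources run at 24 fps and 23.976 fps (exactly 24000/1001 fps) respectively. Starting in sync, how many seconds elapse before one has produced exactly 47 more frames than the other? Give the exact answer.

The gap grows by |24000/1001 − 24| = 24/1001 frames per second.
Time for a 47-frame gap: 47 ÷ (24/1001) = 47047/24 s.

47047/24 seconds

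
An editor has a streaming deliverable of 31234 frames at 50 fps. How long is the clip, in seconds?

624.68 seconds

Running time = 31234 / (50) = 624.68 s.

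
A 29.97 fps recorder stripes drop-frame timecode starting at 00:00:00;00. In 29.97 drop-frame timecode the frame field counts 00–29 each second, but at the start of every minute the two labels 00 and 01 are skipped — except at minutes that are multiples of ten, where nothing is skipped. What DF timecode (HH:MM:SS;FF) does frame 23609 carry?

Ten DF minutes hold 17982 frames, so frame 23609 lies in block 1 (frames 17982–35963) with 5627 frames into that block.
The block's first minute is 1800 frames and the rest 1798 each; 5627 frames reaches minute 3, so 1 × 18 + 3 × 2 = 24 labels have been skipped so far.
Adding those back, label number 23609 + 24 = 23633 at 30 labels/s is 787 s + 23 f = 0 h 13 min 7 s frame 23, i.e. 00:13:07;23.

00:13:07;23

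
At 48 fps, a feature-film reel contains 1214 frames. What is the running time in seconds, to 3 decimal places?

25.292 seconds

Running time = 1214 × 1/48 = 607/24 s ≈ 25.292 s.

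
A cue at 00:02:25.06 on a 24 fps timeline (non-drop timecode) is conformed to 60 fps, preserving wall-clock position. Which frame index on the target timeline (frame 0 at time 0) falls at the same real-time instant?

frame 8715

Source frame index: (0×3600 + 2×60 + 25) × 24 + 6 = 3486.
Real time: 3486 / (24) = 581/4 s.
Target frame: (581/4) × (60) = 8715.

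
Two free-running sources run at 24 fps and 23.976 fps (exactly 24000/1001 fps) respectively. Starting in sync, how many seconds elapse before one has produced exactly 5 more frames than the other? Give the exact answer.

The gap grows by |24000/1001 − 24| = 24/1001 frames per second.
Time for a 5-frame gap: 5 ÷ (24/1001) = 5005/24 s.

5005/24 seconds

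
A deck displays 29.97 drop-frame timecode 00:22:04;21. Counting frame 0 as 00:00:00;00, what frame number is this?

39701

As if non-drop at 30 labels/s: (0 × 3600 + 22 × 60 + 4) × 30 + 21 = 39741.
Minute boundaries passed: 22; those not divisible by 10: 22 − 2 = 20; dropped labels = 2 × 20 = 40.
Actual frame index = 39741 − 40 = 39701.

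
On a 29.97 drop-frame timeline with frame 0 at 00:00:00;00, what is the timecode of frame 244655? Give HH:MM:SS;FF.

02:16:03;11

Ten DF minutes hold 17982 frames, so frame 244655 lies in block 13 (frames 233766–251747) with 10889 frames into that block.
The block's first minute is 1800 frames and the rest 1798 each; 10889 frames reaches minute 6, so 13 × 18 + 6 × 2 = 246 labels have been skipped so far.
Adding those back, label number 244655 + 246 = 244901 at 30 labels/s is 8163 s + 11 f = 2 h 16 min 3 s frame 11, i.e. 02:16:03;11.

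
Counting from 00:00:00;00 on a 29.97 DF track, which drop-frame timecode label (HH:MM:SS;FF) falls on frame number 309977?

02:52:22;27

Ten DF minutes hold 17982 frames, so frame 309977 lies in block 17 (frames 305694–323675) with 4283 frames into that block.
The block's first minute is 1800 frames and the rest 1798 each; 4283 frames reaches minute 2, so 17 × 18 + 2 × 2 = 310 labels have been skipped so far.
Adding those back, label number 309977 + 310 = 310287 at 30 labels/s is 10342 s + 27 f = 2 h 52 min 22 s frame 27, i.e. 02:52:22;27.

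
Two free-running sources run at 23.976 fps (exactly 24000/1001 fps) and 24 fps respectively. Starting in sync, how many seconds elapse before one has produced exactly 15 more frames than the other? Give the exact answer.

625.625 seconds

The gap grows by |24 − 24000/1001| = 24/1001 frames per second.
Time for a 15-frame gap: 15 ÷ (24/1001) = 625.625 s.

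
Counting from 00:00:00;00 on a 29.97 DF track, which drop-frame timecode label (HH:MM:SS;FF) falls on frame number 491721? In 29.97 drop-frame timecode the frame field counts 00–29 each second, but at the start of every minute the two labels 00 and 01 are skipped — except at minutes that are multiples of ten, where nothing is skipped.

Each 10-minute DF block holds 10 × 60 × 30 − 9 × 2 = 17982 frames. 491721 ÷ 17982 → 27 full blocks, remainder 6207.
Within the partial block the first minute is 1800 frames and each further minute 1798, so 3 further minute boundaries passed. Total skipped labels = 18 × 27 + 2 × 3 = 492.
Non-drop label index = 491721 + 492 = 492213; at 30 labels/s that is 04:33:27:03, i.e. DF 04:33:27;03.

04:33:27;03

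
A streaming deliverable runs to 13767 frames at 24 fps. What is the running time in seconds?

573.625 seconds

Running time = 13767 / (24) = 573.625 s.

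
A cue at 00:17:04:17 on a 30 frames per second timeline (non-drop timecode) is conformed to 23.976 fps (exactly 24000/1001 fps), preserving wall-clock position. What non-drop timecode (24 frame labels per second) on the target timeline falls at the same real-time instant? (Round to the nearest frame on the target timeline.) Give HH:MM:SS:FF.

Source frame index: (0×3600 + 17×60 + 4) × 30 + 17 = 30737.
Real time: 30737 / (30) = 30737/30 s.
Target frame: (30737/30) × (24000/1001) = 3512800/143 ≈ 24565.035 → 24565.
At 24 labels/s: frame 24565 → 00:17:03:13.

00:17:03:13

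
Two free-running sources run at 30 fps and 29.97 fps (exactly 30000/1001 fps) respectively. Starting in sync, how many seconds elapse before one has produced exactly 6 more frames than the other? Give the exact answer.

The gap grows by |30000/1001 − 30| = 30/1001 frames per second.
Time for a 6-frame gap: 6 ÷ (30/1001) = 200.2 s.

200.2 seconds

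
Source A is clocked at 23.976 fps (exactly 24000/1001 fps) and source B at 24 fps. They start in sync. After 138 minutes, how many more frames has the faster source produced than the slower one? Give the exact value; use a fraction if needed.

198720/1001 frames

138 min = 8280 s.
A emits 24000/1001 × 8280 = 198720000/1001 frames; B emits 24 × 8280 = 198720.
Difference = 198720/1001 frames (≈ 198.5215); B is ahead of A.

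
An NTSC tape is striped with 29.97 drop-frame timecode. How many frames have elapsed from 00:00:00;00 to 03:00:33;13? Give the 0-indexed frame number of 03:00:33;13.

324679

Complete 10-minute blocks: 18, each 17982 frames → 323676.
Remaining 0 whole minutes in the current block: 0 frames.
Within the current minute: 33 × 30 + 13 = 1003. Total = 323676 + 0 + 1003 = 324679.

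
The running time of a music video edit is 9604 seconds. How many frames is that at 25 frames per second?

Frames = 9604 × 25 = 240100.

240100 frames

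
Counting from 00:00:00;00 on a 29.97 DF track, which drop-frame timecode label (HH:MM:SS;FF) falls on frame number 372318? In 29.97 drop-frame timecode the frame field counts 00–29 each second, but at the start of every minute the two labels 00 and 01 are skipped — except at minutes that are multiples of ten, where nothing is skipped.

Each 10-minute DF block holds 10 × 60 × 30 − 9 × 2 = 17982 frames. 372318 ÷ 17982 → 20 full blocks, remainder 12678.
Within the partial block the first minute is 1800 frames and each further minute 1798, so 7 further minute boundaries passed. Total skipped labels = 18 × 20 + 2 × 7 = 374.
Non-drop label index = 372318 + 374 = 372692; at 30 labels/s that is 03:27:03:02, i.e. DF 03:27:03;02.

03:27:03;02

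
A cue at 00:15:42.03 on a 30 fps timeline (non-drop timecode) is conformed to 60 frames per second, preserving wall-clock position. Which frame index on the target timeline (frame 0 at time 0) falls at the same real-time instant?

Source frame index: (0×3600 + 15×60 + 42) × 30 + 3 = 28263.
Real time: 28263 / (30) = 9421/10 s.
Target frame: (9421/10) × (60) = 56526.

frame 56526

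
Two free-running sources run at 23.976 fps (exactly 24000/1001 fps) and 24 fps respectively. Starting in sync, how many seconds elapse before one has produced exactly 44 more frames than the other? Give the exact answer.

The gap grows by |24 − 24000/1001| = 24/1001 frames per second.
Time for a 44-frame gap: 44 ÷ (24/1001) = 11011/6 s.

11011/6 seconds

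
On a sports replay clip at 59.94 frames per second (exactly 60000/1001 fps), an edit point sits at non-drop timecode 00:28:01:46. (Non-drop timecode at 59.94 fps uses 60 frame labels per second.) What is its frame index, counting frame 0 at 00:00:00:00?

frame 100906

Total seconds to the label: (0 × 3600 + 28 × 60 + 1) = 1681.
Frame index = 1681 × 60 + 46 = 100906.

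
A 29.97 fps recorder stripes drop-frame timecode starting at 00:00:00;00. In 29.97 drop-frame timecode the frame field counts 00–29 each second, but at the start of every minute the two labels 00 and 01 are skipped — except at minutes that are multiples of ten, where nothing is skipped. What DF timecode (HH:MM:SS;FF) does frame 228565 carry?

02:07:06;15

Ten DF minutes hold 17982 frames, so frame 228565 lies in block 12 (frames 215784–233765) with 12781 frames into that block.
The block's first minute is 1800 frames and the rest 1798 each; 12781 frames reaches minute 7, so 12 × 18 + 7 × 2 = 230 labels have been skipped so far.
Adding those back, label number 228565 + 230 = 228795 at 30 labels/s is 7626 s + 15 f = 2 h 7 min 6 s frame 15, i.e. 02:07:06;15.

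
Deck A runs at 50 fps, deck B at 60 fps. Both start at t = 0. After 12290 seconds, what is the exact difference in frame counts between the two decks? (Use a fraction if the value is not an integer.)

A emits 50 × 12290 = 614500 frames; B emits 60 × 12290 = 737400.
Difference = 122900 frames; B is ahead of A.

122900 frames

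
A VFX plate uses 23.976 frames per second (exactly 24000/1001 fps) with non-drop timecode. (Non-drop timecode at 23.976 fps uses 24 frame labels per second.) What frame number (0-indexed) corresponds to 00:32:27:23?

Total seconds to the label: (0 × 3600 + 32 × 60 + 27) = 1947.
Frame index = 1947 × 24 + 23 = 46751.

frame 46751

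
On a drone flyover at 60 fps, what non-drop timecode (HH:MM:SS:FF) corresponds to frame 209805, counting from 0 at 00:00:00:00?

00:58:16:45

209805 ÷ 60 = 3496 full seconds, remainder 45 frames.
3496 s = 0 h 58 min 16 s.
Timecode: 00:58:16:45.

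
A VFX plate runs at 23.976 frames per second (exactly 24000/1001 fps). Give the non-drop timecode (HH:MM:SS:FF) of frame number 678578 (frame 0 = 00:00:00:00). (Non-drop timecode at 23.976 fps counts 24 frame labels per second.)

678578 ÷ 24 = 28274 full seconds, remainder 2 frames.
28274 s = 7 h 51 min 14 s.
Timecode: 07:51:14:02.

07:51:14:02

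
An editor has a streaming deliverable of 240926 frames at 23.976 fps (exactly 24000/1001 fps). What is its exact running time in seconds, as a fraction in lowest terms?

Running time = 240926 ÷ (24000/1001) = 240926 × 1001/24000 = 120583463/12000 s.

120583463/12000 seconds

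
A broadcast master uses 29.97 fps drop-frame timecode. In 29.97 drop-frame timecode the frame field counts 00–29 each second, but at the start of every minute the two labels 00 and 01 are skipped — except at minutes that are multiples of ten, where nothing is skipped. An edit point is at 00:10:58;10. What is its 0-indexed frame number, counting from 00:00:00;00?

As if non-drop at 30 labels/s: (0 × 3600 + 10 × 60 + 58) × 30 + 10 = 19750.
Minute boundaries passed: 10; those not divisible by 10: 10 − 1 = 9; dropped labels = 2 × 9 = 18.
Actual frame index = 19750 − 18 = 19732.

19732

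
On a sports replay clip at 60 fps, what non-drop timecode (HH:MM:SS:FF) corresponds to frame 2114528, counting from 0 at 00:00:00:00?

09:47:22:08

2114528 ÷ 60 = 35242 full seconds, remainder 8 frames.
35242 s = 9 h 47 min 22 s.
Timecode: 09:47:22:08.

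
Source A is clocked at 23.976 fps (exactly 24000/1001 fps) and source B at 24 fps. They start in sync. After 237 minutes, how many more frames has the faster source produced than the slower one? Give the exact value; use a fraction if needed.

237 min = 14220 s.
A emits 24000/1001 × 14220 = 341280000/1001 frames; B emits 24 × 14220 = 341280.
Difference = 341280/1001 frames (≈ 340.9391); B is ahead of A.

341280/1001 frames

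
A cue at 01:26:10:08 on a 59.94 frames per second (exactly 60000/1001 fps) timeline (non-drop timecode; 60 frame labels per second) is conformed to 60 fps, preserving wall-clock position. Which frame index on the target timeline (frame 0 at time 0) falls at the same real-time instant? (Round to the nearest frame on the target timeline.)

frame 310518

Source frame index: (1×3600 + 26×60 + 10) × 60 + 8 = 310208.
Real time: 310208 / (60000/1001) = 9703694/1875 s.
Target frame: (9703694/1875) × (60) = 38814776/125 ≈ 310518.208 → 310518.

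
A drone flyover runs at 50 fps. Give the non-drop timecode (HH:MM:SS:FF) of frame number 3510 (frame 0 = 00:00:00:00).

3510 ÷ 50 = 70 full seconds, remainder 10 frames.
70 s = 0 h 1 min 10 s.
Timecode: 00:01:10:10.

00:01:10:10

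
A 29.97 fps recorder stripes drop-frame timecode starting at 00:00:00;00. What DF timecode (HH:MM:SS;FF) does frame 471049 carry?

04:21:57;09

Ten DF minutes hold 17982 frames, so frame 471049 lies in block 26 (frames 467532–485513) with 3517 frames into that block.
The block's first minute is 1800 frames and the rest 1798 each; 3517 frames reaches minute 1, so 26 × 18 + 1 × 2 = 470 labels have been skipped so far.
Adding those back, label number 471049 + 470 = 471519 at 30 labels/s is 15717 s + 9 f = 4 h 21 min 57 s frame 9, i.e. 04:21:57;09.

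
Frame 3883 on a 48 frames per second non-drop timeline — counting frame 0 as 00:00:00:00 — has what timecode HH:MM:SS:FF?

3883 ÷ 48 = 80 full seconds, remainder 43 frames.
80 s = 0 h 1 min 20 s.
Timecode: 00:01:20:43.

00:01:20:43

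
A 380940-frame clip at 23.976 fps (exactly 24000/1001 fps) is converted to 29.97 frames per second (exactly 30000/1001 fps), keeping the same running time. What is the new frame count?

476175 frames

Frames at target rate = 380940 × (30000/1001) / (24000/1001) = 476175.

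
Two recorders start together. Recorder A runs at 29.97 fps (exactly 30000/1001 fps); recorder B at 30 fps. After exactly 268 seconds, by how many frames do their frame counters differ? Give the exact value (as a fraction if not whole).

A emits 30000/1001 × 268 = 8040000/1001 frames; B emits 30 × 268 = 8040.
Difference = 8040/1001 frames (≈ 8.0320); B is ahead of A.

8040/1001 frames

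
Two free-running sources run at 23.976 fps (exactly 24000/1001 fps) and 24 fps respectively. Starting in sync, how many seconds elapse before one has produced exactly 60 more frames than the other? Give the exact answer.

The gap grows by |24 − 24000/1001| = 24/1001 frames per second.
Time for a 60-frame gap: 60 ÷ (24/1001) = 2502.5 s.

2502.5 seconds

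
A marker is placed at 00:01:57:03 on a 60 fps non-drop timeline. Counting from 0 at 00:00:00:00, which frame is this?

7023

Total seconds to the label: (0 × 3600 + 1 × 60 + 57) = 117.
Frame index = 117 × 60 + 3 = 7023.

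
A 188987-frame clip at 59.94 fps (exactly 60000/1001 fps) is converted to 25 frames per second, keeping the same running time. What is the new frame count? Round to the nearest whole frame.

78823 frames

Frames at target rate = 188987 × (25) / (60000/1001) = 189175987/2400 ≈ 78823.328.
Nearest whole frame: 78823.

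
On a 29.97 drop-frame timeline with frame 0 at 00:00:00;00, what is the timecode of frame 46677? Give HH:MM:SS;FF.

00:25:57;13

Ten DF minutes hold 17982 frames, so frame 46677 lies in block 2 (frames 35964–53945) with 10713 frames into that block.
The block's first minute is 1800 frames and the rest 1798 each; 10713 frames reaches minute 5, so 2 × 18 + 5 × 2 = 46 labels have been skipped so far.
Adding those back, label number 46677 + 46 = 46723 at 30 labels/s is 1557 s + 13 f = 0 h 25 min 57 s frame 13, i.e. 00:25:57;13.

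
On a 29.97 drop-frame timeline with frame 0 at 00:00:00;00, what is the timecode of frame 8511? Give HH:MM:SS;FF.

00:04:43;29

Each 10-minute DF block holds 10 × 60 × 30 − 9 × 2 = 17982 frames. 8511 ÷ 17982 → 0 full blocks, remainder 8511.
Within the partial block the first minute is 1800 frames and each further minute 1798, so 4 further minute boundaries passed. Total skipped labels = 18 × 0 + 2 × 4 = 8.
Non-drop label index = 8511 + 8 = 8519; at 30 labels/s that is 00:04:43:29, i.e. DF 00:04:43;29.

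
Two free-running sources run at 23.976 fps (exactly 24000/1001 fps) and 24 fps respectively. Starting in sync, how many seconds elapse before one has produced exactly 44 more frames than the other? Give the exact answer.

The gap grows by |24 − 24000/1001| = 24/1001 frames per second.
Time for a 44-frame gap: 44 ÷ (24/1001) = 11011/6 s.

11011/6 seconds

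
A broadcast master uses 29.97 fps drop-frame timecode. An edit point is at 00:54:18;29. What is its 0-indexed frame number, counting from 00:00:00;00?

97671

As if non-drop at 30 labels/s: (0 × 3600 + 54 × 60 + 18) × 30 + 29 = 97769.
Minute boundaries passed: 54; those not divisible by 10: 54 − 5 = 49; dropped labels = 2 × 49 = 98.
Actual frame index = 97769 − 98 = 97671.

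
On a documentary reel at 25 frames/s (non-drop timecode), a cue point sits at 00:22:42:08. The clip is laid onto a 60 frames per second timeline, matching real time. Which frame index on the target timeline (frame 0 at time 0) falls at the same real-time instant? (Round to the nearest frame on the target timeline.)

Source frame index: (0×3600 + 22×60 + 42) × 25 + 8 = 34058.
Real time: 34058 / (25) = 34058/25 s.
Target frame: (34058/25) × (60) = 408696/5 ≈ 81739.200 → 81739.

frame 81739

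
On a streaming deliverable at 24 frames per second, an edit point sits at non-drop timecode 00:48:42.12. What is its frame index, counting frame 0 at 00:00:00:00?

Total seconds to the label: (0 × 3600 + 48 × 60 + 42) = 2922.
Frame index = 2922 × 24 + 12 = 70140.

70140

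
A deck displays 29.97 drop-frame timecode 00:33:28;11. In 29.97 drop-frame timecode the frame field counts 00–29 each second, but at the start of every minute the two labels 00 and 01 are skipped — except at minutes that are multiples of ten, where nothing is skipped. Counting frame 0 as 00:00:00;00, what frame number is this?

60191

As if non-drop at 30 labels/s: (0 × 3600 + 33 × 60 + 28) × 30 + 11 = 60251.
Minute boundaries passed: 33; those not divisible by 10: 33 − 3 = 30; dropped labels = 2 × 30 = 60.
Actual frame index = 60251 − 60 = 60191.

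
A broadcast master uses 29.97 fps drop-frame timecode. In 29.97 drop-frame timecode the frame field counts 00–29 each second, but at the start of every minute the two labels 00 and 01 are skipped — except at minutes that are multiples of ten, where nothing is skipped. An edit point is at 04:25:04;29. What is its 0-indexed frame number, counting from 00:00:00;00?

476671

As if non-drop at 30 labels/s: (4 × 3600 + 25 × 60 + 4) × 30 + 29 = 477149.
Minute boundaries passed: 265; those not divisible by 10: 265 − 26 = 239; dropped labels = 2 × 239 = 478.
Actual frame index = 477149 − 478 = 476671.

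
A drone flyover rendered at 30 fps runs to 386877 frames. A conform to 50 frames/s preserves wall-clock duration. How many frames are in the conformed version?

644795 frames

Frames at target rate = 386877 × (50) / (30) = 644795.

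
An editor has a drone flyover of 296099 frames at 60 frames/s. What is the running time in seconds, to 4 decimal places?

4934.9833 seconds

Running time = 296099 × 1/60 = 296099/60 s ≈ 4934.9833 s.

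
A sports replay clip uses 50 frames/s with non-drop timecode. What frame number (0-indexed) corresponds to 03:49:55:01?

689751

Total seconds to the label: (3 × 3600 + 49 × 60 + 55) = 13795.
Frame index = 13795 × 50 + 1 = 689751.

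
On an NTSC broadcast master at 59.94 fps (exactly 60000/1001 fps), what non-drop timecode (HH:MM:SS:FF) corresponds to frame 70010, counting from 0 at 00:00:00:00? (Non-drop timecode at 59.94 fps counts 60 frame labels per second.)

00:19:26:50

70010 ÷ 60 = 1166 full seconds, remainder 50 frames.
1166 s = 0 h 19 min 26 s.
Timecode: 00:19:26:50.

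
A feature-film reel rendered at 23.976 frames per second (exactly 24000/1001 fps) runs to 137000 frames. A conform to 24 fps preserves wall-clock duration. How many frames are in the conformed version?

Target frames = source frames × (target rate / source rate) = 137000 × (24)/(24000/1001) = 137000 × 1001/1000 = 137137.

137137 frames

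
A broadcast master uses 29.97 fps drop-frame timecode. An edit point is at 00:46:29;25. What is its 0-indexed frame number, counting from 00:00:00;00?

83611

Complete 10-minute blocks: 4, each 17982 frames → 71928.
Remaining 6 whole minutes in the current block: 1800 + 5 × 1798 = 10790 frames.
Within the current minute: 29 × 30 + 25 − 2 = 893 (labels ;00/;01 skipped at this minute). Total = 71928 + 10790 + 893 = 83611.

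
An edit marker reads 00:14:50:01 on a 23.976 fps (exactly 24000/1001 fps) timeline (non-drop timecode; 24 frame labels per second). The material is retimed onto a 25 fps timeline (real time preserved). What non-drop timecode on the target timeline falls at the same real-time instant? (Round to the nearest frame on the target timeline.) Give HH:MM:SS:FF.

00:14:50:23

Source frame index: (0×3600 + 14×60 + 50) × 24 + 1 = 21361.
Real time: 21361 / (24000/1001) = 21382361/24000 s.
Target frame: (21382361/24000) × (25) = 21382361/960 ≈ 22273.293 → 22273.
At 25 labels/s: frame 22273 → 00:14:50:23.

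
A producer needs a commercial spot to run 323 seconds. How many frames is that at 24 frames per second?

7752 frames

Frames = 323 × 24 = 7752.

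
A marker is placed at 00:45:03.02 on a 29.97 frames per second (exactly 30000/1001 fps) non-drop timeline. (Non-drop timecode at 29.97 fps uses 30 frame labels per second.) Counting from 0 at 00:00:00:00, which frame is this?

frame 81092

Total seconds to the label: (0 × 3600 + 45 × 60 + 3) = 2703.
Frame index = 2703 × 30 + 2 = 81092.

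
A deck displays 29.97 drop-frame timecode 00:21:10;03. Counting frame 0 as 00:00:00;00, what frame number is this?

As if non-drop at 30 labels/s: (0 × 3600 + 21 × 60 + 10) × 30 + 3 = 38103.
Minute boundaries passed: 21; those not divisible by 10: 21 − 2 = 19; dropped labels = 2 × 19 = 38.
Actual frame index = 38103 − 38 = 38065.

38065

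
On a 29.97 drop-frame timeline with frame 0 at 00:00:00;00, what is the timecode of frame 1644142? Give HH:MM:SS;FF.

Ten DF minutes hold 17982 frames, so frame 1644142 lies in block 91 (frames 1636362–1654343) with 7780 frames into that block.
The block's first minute is 1800 frames and the rest 1798 each; 7780 frames reaches minute 4, so 91 × 18 + 4 × 2 = 1646 labels have been skipped so far.
Adding those back, label number 1644142 + 1646 = 1645788 at 30 labels/s is 54859 s + 18 f = 15 h 14 min 19 s frame 18, i.e. 15:14:19;18.

15:14:19;18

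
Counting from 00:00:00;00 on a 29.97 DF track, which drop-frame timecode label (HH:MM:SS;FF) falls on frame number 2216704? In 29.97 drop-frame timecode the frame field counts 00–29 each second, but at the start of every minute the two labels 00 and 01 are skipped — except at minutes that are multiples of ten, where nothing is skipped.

20:32:44;02

Ten DF minutes hold 17982 frames, so frame 2216704 lies in block 123 (frames 2211786–2229767) with 4918 frames into that block.
The block's first minute is 1800 frames and the rest 1798 each; 4918 frames reaches minute 2, so 123 × 18 + 2 × 2 = 2218 labels have been skipped so far.
Adding those back, label number 2216704 + 2218 = 2218922 at 30 labels/s is 73964 s + 2 f = 20 h 32 min 44 s frame 2, i.e. 20:32:44;02.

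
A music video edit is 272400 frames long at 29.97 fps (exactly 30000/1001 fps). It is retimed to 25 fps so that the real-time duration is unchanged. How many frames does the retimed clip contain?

227227 frames

Target frames = source frames × (target rate / source rate) = 272400 × (25)/(30000/1001) = 272400 × 1001/1200 = 227227.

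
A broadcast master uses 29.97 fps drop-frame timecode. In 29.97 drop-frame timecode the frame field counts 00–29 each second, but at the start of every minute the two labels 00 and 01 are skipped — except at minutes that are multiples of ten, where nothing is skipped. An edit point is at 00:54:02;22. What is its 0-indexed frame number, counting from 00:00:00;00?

97184

As if non-drop at 30 labels/s: (0 × 3600 + 54 × 60 + 2) × 30 + 22 = 97282.
Minute boundaries passed: 54; those not divisible by 10: 54 − 5 = 49; dropped labels = 2 × 49 = 98.
Actual frame index = 97282 − 98 = 97184.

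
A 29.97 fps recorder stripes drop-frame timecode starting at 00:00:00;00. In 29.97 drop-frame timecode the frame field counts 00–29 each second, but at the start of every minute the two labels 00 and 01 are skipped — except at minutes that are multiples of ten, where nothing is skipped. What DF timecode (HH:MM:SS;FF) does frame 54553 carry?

Each 10-minute DF block holds 10 × 60 × 30 − 9 × 2 = 17982 frames. 54553 ÷ 17982 → 3 full blocks, remainder 607.
Within the partial block the first minute is 1800 frames and each further minute 1798, so 0 further minute boundaries passed. Total skipped labels = 18 × 3 + 2 × 0 = 54.
Non-drop label index = 54553 + 54 = 54607; at 30 labels/s that is 00:30:20:07, i.e. DF 00:30:20;07.

00:30:20;07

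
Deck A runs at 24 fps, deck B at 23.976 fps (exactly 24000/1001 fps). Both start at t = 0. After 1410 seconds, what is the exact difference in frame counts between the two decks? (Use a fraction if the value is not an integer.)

A emits 24 × 1410 = 33840 frames; B emits 24000/1001 × 1410 = 33840000/1001.
Difference = 33840/1001 frames (≈ 33.8062); B is behind A.

33840/1001 frames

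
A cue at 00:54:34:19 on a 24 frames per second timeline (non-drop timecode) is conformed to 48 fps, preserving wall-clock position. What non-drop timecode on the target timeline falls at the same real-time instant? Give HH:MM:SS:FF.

Source frame index: (0×3600 + 54×60 + 34) × 24 + 19 = 78595.
Real time: 78595 / (24) = 78595/24 s.
Target frame: (78595/24) × (48) = 157190.
At 48 labels/s: frame 157190 → 00:54:34:38.

00:54:34:38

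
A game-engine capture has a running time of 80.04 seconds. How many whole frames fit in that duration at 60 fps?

4802 frames

Frames = 80.04 × 60 = 24012/5 ≈ 4802.4000.
Complete frames: 4802.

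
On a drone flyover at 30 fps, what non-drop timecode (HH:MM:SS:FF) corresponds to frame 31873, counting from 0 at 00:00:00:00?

00:17:42:13

31873 ÷ 30 = 1062 full seconds, remainder 13 frames.
1062 s = 0 h 17 min 42 s.
Timecode: 00:17:42:13.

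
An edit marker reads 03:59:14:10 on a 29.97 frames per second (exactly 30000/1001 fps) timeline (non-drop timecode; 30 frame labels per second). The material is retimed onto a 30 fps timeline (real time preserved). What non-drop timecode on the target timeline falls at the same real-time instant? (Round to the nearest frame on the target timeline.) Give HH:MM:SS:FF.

03:59:28:21

Source frame index: (3×3600 + 59×60 + 14) × 30 + 10 = 430630.
Real time: 430630 / (30000/1001) = 43106063/3000 s.
Target frame: (43106063/3000) × (30) = 43106063/100 ≈ 431060.630 → 431061.
At 30 labels/s: frame 431061 → 03:59:28:21.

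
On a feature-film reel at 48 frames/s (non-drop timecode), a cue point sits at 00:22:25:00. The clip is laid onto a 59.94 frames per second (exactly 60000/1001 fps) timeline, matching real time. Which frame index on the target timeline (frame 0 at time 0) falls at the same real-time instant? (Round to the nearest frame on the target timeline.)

frame 80619

Source frame index: (0×3600 + 22×60 + 25) × 48 + 0 = 64560.
Real time: 64560 / (48) = 1345 s.
Target frame: (1345) × (60000/1001) = 80700000/1001 ≈ 80619.381 → 80619.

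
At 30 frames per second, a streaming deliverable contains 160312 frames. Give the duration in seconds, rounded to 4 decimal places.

Running time = 160312 × 1/30 = 80156/15 s ≈ 5343.7333 s.

5343.7333 seconds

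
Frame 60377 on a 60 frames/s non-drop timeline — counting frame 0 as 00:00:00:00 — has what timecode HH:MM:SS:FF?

60377 ÷ 60 = 1006 full seconds, remainder 17 frames.
1006 s = 0 h 16 min 46 s.
Timecode: 00:16:46:17.

00:16:46:17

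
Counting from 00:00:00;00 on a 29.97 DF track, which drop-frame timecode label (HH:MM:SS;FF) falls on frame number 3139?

Ten DF minutes hold 17982 frames, so frame 3139 lies in block 0 (frames 0–17981) with 3139 frames into that block.
The block's first minute is 1800 frames and the rest 1798 each; 3139 frames reaches minute 1, so 0 × 18 + 1 × 2 = 2 labels have been skipped so far.
Adding those back, label number 3139 + 2 = 3141 at 30 labels/s is 104 s + 21 f = 0 h 1 min 44 s frame 21, i.e. 00:01:44;21.

00:01:44;21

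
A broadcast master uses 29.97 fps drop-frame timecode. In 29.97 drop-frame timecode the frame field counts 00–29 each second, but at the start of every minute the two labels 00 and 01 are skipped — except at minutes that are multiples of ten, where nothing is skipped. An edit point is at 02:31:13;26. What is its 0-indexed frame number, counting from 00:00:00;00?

Complete 10-minute blocks: 15, each 17982 frames → 269730.
Remaining 1 whole minute in the current block: 1800 + 0 × 1798 = 1800 frames.
Within the current minute: 13 × 30 + 26 − 2 = 414 (labels ;00/;01 skipped at this minute). Total = 269730 + 1800 + 414 = 271944.

271944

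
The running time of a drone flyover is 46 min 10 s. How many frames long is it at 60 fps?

166200 frames

46 min 10 s = 2770 s.
Frames = 2770 × 60 = 166200.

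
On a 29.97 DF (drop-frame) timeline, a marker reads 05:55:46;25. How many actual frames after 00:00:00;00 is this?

639765

As if non-drop at 30 labels/s: (5 × 3600 + 55 × 60 + 46) × 30 + 25 = 640405.
Minute boundaries passed: 355; those not divisible by 10: 355 − 35 = 320; dropped labels = 2 × 320 = 640.
Actual frame index = 640405 − 640 = 639765.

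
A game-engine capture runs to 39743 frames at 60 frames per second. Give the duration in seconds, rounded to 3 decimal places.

Running time = 39743 × 1/60 = 39743/60 s ≈ 662.383 s.

662.383 seconds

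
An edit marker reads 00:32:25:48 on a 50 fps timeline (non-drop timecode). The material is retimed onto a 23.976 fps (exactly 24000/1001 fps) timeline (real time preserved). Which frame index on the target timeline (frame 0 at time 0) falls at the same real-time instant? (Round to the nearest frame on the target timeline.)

Source frame index: (0×3600 + 32×60 + 25) × 50 + 48 = 97298.
Real time: 97298 / (50) = 48649/25 s.
Target frame: (48649/25) × (24000/1001) = 46703040/1001 ≈ 46656.384 → 46656.

frame 46656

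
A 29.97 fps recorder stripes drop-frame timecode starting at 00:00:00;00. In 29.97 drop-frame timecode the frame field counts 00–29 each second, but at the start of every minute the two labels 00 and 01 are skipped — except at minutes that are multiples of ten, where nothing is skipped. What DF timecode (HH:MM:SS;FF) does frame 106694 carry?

00:59:20;02

Ten DF minutes hold 17982 frames, so frame 106694 lies in block 5 (frames 89910–107891) with 16784 frames into that block.
The block's first minute is 1800 frames and the rest 1798 each; 16784 frames reaches minute 9, so 5 × 18 + 9 × 2 = 108 labels have been skipped so far.
Adding those back, label number 106694 + 108 = 106802 at 30 labels/s is 3560 s + 2 f = 0 h 59 min 20 s frame 2, i.e. 00:59:20;02.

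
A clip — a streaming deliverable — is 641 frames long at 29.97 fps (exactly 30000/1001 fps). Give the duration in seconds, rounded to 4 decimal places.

21.3880 seconds

Running time = 641 × 1001/30000 = 641641/30000 s ≈ 21.3880 s.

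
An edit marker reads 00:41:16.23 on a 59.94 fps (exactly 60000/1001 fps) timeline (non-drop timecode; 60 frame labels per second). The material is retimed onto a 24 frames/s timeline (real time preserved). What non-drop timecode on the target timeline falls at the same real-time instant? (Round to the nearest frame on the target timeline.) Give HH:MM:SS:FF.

Source frame index: (0×3600 + 41×60 + 16) × 60 + 23 = 148583.
Real time: 148583 / (60000/1001) = 148731583/60000 s.
Target frame: (148731583/60000) × (24) = 148731583/2500 ≈ 59492.633 → 59493.
At 24 labels/s: frame 59493 → 00:41:18:21.

00:41:18:21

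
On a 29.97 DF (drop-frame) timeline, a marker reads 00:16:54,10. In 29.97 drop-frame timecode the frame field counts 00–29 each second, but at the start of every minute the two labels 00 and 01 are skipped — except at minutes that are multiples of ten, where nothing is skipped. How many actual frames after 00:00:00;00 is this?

30400

Complete 10-minute blocks: 1, each 17982 frames → 17982.
Remaining 6 whole minutes in the current block: 1800 + 5 × 1798 = 10790 frames.
Within the current minute: 54 × 30 + 10 − 2 = 1628 (labels ;00/;01 skipped at this minute). Total = 17982 + 10790 + 1628 = 30400.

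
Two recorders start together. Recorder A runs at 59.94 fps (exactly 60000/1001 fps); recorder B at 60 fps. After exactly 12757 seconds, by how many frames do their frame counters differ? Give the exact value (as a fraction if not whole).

A emits 60000/1001 × 12757 = 765420000/1001 frames; B emits 60 × 12757 = 765420.
Difference = 765420/1001 frames (≈ 764.6553); B is ahead of A.

765420/1001 frames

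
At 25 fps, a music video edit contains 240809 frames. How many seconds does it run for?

Running time = 240809 / (25) = 9632.36 s.

9632.36 seconds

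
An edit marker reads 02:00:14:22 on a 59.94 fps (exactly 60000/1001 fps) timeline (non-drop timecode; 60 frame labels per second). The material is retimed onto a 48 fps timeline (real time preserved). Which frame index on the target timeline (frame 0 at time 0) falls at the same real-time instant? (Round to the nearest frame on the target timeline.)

frame 346636

Source frame index: (2×3600 + 0×60 + 14) × 60 + 22 = 432862.
Real time: 432862 / (60000/1001) = 216647431/30000 s.
Target frame: (216647431/30000) × (48) = 216647431/625 ≈ 346635.890 → 346636.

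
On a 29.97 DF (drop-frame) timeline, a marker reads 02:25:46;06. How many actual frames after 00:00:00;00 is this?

262124

As if non-drop at 30 labels/s: (2 × 3600 + 25 × 60 + 46) × 30 + 6 = 262386.
Minute boundaries passed: 145; those not divisible by 10: 145 − 14 = 131; dropped labels = 2 × 131 = 262.
Actual frame index = 262386 − 262 = 262124.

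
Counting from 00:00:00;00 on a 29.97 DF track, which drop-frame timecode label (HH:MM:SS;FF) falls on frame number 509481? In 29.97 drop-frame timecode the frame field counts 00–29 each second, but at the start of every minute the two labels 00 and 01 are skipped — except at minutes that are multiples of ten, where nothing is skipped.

Each 10-minute DF block holds 10 × 60 × 30 − 9 × 2 = 17982 frames. 509481 ÷ 17982 → 28 full blocks, remainder 5985.
Within the partial block the first minute is 1800 frames and each further minute 1798, so 3 further minute boundaries passed. Total skipped labels = 18 × 28 + 2 × 3 = 510.
Non-drop label index = 509481 + 510 = 509991; at 30 labels/s that is 04:43:19:21, i.e. DF 04:43:19;21.

04:43:19;21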